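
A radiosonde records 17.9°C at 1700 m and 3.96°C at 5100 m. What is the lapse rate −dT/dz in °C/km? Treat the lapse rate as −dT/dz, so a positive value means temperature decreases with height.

4.1°C/km

Γ = −ΔT/Δz = (17.9 − 3.96) / (5100 − 1700) m
  = 13.94°C / 3.4 km = 4.1°C/km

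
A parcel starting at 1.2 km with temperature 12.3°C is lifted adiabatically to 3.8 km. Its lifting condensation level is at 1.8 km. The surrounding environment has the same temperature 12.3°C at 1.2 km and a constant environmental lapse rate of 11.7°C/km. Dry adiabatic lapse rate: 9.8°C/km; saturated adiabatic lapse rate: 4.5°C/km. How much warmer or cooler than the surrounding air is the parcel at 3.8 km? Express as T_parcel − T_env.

+15.54°C (parcel warmer than environment)

Parcel:
  1200 → 1800 m (dry, 9.8°C/km): ΔT = -9.8 × 0.6 = -5.88°C → T = 6.42°C
  1800 → 3800 m (saturated, 4.5°C/km): ΔT = -4.5 × 2 = -9°C → T = -2.58°C
Environment:
  1200 → 3800 m (environment, 11.7°C/km): ΔT = -11.7 × 2.6 = -30.42°C → T = -18.12°C
T_parcel − T_env = -2.58 − (-18.12) = +15.54°C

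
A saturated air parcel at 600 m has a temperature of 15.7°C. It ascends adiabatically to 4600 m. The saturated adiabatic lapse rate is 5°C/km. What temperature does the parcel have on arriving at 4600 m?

600–4600 m, saturated adiabatic: Δz = 4 km ⇒ ΔT = -20°C; T = -4.3°C

-4.3°C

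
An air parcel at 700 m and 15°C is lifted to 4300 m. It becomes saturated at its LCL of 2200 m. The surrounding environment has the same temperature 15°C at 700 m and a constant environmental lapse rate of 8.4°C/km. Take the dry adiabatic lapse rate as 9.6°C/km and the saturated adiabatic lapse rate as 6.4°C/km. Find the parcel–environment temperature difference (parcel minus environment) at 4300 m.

Parcel:
  Dry to 2200 m: -9.6 × 1.5 km = -14.4°C, so T = 0.6°C.
  Saturated to 4300 m: -6.4 × 2.1 km = -13.44°C, so T = -12.84°C.
Environment:
  Environment to 4300 m: -8.4 × 3.6 km = -30.24°C, so T = -15.24°C.
T_parcel − T_env = -12.84 − (-15.24) = +2.4°C

+2.4°C (parcel warmer than environment)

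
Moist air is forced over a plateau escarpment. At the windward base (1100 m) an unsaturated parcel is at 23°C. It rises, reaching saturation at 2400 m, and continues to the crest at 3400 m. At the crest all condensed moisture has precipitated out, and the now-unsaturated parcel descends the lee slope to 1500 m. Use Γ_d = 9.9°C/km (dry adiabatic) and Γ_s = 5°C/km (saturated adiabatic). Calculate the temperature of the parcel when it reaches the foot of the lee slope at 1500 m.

1100–2400 m, dry: Δz = 1.3 km ⇒ ΔT = -12.87°C; T = 10.13°C
2400–3400 m, saturated: Δz = 1 km ⇒ ΔT = -5°C; T = 5.13°C
3400–1500 m, dry descent: Δz = 1.9 km ⇒ ΔT = +18.81°C; T = 23.94°C

23.94°C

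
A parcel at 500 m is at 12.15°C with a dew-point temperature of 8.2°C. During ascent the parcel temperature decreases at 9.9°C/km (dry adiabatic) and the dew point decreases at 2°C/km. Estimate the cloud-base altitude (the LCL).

1000 m

T and T_d converge at 9.9 − 2 = 7.9°C per km
Height above start = (12.15 − 8.2) / 7.9 = 0.5 km
LCL altitude = 500 m + 500 m = 1000 m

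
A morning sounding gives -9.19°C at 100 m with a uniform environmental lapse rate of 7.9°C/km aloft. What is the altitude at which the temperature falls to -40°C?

Height above start = (-9.19 − (-40)) / 7.9 = 3.9 km
Altitude = 100 m + 3900 m = 4000 m

4000 m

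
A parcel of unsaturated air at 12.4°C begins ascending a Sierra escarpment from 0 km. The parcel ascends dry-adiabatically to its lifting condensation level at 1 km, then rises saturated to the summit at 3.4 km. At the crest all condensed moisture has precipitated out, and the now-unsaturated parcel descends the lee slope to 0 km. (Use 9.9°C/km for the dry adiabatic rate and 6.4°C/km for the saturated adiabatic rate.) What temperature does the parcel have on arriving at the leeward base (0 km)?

20.8°C

Dry to 1000 m: -9.9 × 1 km = -9.9°C, so T = 2.5°C.
Saturated to 3400 m: -6.4 × 2.4 km = -15.36°C, so T = -12.86°C.
Dry descent to 0 m: +9.9 × 3.4 km = +33.66°C, so T = 20.8°C.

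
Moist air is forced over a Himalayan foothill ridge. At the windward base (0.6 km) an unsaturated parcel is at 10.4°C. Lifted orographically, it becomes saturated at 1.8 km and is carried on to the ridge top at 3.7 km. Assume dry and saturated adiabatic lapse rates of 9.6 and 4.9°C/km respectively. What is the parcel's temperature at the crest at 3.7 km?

-10.43°C

From 600 m to 1800 m (dry): cools by 9.6 × 1.2 = 11.52°C, giving -1.12°C.
From 1800 m to 3700 m (saturated): cools by 4.9 × 1.9 = 9.31°C, giving -10.43°C.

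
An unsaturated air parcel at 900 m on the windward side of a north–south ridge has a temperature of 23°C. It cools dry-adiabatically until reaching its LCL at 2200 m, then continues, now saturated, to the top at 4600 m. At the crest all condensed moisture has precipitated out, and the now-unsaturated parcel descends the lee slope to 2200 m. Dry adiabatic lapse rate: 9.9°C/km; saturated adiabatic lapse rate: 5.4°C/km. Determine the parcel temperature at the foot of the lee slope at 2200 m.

900 → 2200 m (dry, 9.9°C/km): ΔT = -9.9 × 1.3 = -12.87°C → T = 10.13°C
2200 → 4600 m (saturated, 5.4°C/km): ΔT = -5.4 × 2.4 = -12.96°C → T = -2.83°C
4600 → 2200 m (dry descent, 9.9°C/km): ΔT = +9.9 × 2.4 = +23.76°C → T = 20.93°C

20.93°C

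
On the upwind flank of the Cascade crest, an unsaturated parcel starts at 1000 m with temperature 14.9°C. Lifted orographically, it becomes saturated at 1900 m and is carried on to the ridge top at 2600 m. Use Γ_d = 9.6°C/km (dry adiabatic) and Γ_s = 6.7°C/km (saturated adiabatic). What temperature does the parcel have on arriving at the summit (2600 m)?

1.57°C

1000–1900 m, dry: Δz = 0.9 km ⇒ ΔT = -8.64°C; T = 6.26°C
1900–2600 m, saturated: Δz = 0.7 km ⇒ ΔT = -4.69°C; T = 1.57°C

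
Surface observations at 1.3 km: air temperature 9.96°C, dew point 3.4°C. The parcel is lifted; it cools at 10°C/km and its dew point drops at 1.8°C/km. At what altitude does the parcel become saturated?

2.1 km

T and T_d converge at 10 − 1.8 = 8.2°C per km
Height above start = (9.96 − 3.4) / 8.2 = 0.8 km
LCL altitude = 1300 m + 800 m = 2100 m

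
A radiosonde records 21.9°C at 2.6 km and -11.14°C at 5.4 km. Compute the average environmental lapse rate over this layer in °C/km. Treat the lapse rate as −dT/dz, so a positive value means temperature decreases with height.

11.8°C/km

Γ = −ΔT/Δz = (21.9 − (-11.14)) / (5400 − 2600) m
  = 33.04°C / 2.8 km = 11.8°C/km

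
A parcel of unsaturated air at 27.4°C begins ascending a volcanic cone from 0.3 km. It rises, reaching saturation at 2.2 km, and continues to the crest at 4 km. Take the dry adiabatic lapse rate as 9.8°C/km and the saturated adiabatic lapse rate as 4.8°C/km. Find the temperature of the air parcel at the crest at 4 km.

From 300 m to 2200 m (dry): cools by 9.8 × 1.9 = 18.62°C, giving 8.78°C.
From 2200 m to 4000 m (saturated): cools by 4.8 × 1.8 = 8.64°C, giving 0.14°C.

0.14°C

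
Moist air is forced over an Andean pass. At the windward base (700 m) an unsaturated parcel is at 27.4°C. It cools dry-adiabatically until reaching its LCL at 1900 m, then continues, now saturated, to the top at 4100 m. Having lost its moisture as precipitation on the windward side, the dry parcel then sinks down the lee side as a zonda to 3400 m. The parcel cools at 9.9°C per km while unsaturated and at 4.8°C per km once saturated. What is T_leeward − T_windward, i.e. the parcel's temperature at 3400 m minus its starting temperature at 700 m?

Dry to 1900 m: -9.9 × 1.2 km = -11.88°C, so T = 15.52°C.
Saturated to 4100 m: -4.8 × 2.2 km = -10.56°C, so T = 4.96°C.
Dry descent to 3400 m: +9.9 × 0.7 km = +6.93°C, so T = 11.89°C.
Net change vs windward start: 11.89 − 27.4 = -15.51°C

-15.51°C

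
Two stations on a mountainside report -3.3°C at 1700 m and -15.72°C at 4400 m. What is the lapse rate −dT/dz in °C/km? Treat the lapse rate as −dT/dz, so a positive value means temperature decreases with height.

4.6°C/km

Γ = −ΔT/Δz = (-3.3 − (-15.72)) / (4400 − 1700) m
  = 12.42°C / 2.7 km = 4.6°C/km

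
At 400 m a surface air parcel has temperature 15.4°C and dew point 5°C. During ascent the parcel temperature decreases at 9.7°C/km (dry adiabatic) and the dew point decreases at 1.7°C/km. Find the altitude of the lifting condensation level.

T and T_d converge at 9.7 − 1.7 = 8°C per km
Height above start = (15.4 − 5) / 8 = 1.3 km
LCL altitude = 400 m + 1300 m = 1700 m

1700 m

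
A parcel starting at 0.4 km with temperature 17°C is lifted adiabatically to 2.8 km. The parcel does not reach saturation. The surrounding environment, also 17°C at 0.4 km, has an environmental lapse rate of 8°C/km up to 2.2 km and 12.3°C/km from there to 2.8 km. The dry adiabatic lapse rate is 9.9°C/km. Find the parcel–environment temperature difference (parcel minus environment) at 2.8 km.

Parcel:
  400 → 2800 m (dry, 9.9°C/km): ΔT = -9.9 × 2.4 = -23.76°C → T = -6.76°C
Environment:
  400 → 2200 m (environment, lower layer, 8°C/km): ΔT = -8 × 1.8 = -14.4°C → T = 2.6°C
  2200 → 2800 m (environment, upper layer, 12.3°C/km): ΔT = -12.3 × 0.6 = -7.38°C → T = -4.78°C
T_parcel − T_env = -6.76 − (-4.78) = -1.98°C

-1.98°C (parcel cooler than environment)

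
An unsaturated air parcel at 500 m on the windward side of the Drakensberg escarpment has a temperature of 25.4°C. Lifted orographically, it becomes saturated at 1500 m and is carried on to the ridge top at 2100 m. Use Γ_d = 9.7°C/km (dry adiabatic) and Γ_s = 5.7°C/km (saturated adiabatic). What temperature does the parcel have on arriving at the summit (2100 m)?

12.28°C

Dry to 1500 m: -9.7 × 1 km = -9.7°C, so T = 15.7°C.
Saturated to 2100 m: -5.7 × 0.6 km = -3.42°C, so T = 12.28°C.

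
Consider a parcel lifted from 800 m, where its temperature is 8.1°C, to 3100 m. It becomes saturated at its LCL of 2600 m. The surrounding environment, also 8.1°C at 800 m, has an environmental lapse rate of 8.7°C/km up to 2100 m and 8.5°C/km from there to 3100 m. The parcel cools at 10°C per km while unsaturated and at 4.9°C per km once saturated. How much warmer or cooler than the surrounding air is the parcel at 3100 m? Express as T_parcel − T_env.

-0.64°C (parcel cooler than environment)

Parcel:
  From 800 m to 2600 m (dry): cools by 10 × 1.8 = 18°C, giving -9.9°C.
  From 2600 m to 3100 m (saturated): cools by 4.9 × 0.5 = 2.45°C, giving -12.35°C.
Environment:
  From 800 m to 2100 m (environment, lower layer): cools by 8.7 × 1.3 = 11.31°C, giving -3.21°C.
  From 2100 m to 3100 m (environment, upper layer): cools by 8.5 × 1 = 8.5°C, giving -11.71°C.
T_parcel − T_env = -12.35 − (-11.71) = -0.64°C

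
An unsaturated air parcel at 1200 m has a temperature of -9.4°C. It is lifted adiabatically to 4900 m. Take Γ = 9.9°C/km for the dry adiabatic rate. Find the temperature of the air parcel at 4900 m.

-46.03°C

Dry adiabatic to 4900 m: -9.9 × 3.7 km = -36.63°C, so T = -46.03°C.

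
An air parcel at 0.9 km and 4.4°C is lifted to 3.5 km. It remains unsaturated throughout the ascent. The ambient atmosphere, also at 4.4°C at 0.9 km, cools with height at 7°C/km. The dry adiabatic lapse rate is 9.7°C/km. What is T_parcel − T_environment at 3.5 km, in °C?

Parcel:
  900–3500 m, dry: Δz = 2.6 km ⇒ ΔT = -25.22°C; T = -20.82°C
Environment:
  900–3500 m, environment: Δz = 2.6 km ⇒ ΔT = -18.2°C; T = -13.8°C
T_parcel − T_env = -20.82 − (-13.8) = -7.02°C

-7.02°C (parcel cooler than environment)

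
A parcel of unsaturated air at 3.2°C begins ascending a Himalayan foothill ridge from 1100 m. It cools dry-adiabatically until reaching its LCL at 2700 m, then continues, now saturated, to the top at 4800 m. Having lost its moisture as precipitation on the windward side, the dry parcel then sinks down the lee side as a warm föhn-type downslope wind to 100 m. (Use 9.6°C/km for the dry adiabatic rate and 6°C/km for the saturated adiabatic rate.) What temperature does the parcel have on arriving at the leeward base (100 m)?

20.36°C

From 1100 m to 2700 m (dry): cools by 9.6 × 1.6 = 15.36°C, giving -12.16°C.
From 2700 m to 4800 m (saturated): cools by 6 × 2.1 = 12.6°C, giving -24.76°C.
From 4800 m to 100 m (dry descent): warms by 9.6 × 4.7 = 45.12°C, giving 20.36°C.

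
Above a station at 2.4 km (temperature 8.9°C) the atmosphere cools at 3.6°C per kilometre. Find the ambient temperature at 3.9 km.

From 2400 m to 3900 m (environmental): cools by 3.6 × 1.5 = 5.4°C, giving 3.5°C.

3.5°C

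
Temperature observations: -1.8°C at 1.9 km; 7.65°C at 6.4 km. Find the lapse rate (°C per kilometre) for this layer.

Γ = −ΔT/Δz = (-1.8 − 7.65) / (6400 − 1900) m
  = -9.45°C / 4.5 km = -2.1°C/km

-2.1°C/km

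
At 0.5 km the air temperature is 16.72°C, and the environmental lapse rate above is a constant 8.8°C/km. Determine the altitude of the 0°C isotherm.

Height above start = (16.72 − 0) / 8.8 = 1.9 km
Altitude = 500 m + 1900 m = 2400 m

2.4 km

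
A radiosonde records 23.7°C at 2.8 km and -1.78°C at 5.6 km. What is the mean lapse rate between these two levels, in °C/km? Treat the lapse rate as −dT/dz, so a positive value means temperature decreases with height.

Γ = −ΔT/Δz = (23.7 − (-1.78)) / (5600 − 2800) m
  = 25.48°C / 2.8 km = 9.1°C/km

9.1°C/km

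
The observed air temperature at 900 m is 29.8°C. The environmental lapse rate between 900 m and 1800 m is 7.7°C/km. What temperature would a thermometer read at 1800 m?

From 900 m to 1800 m (environmental): cools by 7.7 × 0.9 = 6.93°C, giving 22.87°C.

22.87°C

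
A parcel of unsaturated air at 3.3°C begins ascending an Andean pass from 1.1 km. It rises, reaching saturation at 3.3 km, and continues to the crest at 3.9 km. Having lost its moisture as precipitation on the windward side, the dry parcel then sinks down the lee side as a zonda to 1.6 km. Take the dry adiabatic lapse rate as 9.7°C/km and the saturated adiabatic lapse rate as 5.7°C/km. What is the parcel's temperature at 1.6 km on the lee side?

0.85°C

1100–3300 m, dry: Δz = 2.2 km ⇒ ΔT = -21.34°C; T = -18.04°C
3300–3900 m, saturated: Δz = 0.6 km ⇒ ΔT = -3.42°C; T = -21.46°C
3900–1600 m, dry descent: Δz = 2.3 km ⇒ ΔT = +22.31°C; T = 0.85°C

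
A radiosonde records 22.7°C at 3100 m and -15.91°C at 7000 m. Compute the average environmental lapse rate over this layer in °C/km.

9.9°C/km

Γ = −ΔT/Δz = (22.7 − (-15.91)) / (7000 − 3100) m
  = 38.61°C / 3.9 km = 9.9°C/km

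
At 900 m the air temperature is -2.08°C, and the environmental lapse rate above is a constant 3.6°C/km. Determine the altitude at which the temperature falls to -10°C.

3100 m

Height above start = (-2.08 − (-10)) / 3.6 = 2.2 km
Altitude = 900 m + 2200 m = 3100 m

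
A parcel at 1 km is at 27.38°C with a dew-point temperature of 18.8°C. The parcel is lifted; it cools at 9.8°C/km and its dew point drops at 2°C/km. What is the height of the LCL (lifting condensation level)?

T and T_d converge at 9.8 − 2 = 7.8°C per km
Height above start = (27.38 − 18.8) / 7.8 = 1.1 km
LCL altitude = 1000 m + 1100 m = 2100 m

2.1 km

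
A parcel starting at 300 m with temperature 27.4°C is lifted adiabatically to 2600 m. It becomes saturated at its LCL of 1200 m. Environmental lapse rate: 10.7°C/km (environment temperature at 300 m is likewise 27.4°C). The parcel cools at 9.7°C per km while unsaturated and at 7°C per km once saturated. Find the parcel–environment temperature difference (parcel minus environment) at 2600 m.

Parcel:
  300 → 1200 m (dry, 9.7°C/km): ΔT = -9.7 × 0.9 = -8.73°C → T = 18.67°C
  1200 → 2600 m (saturated, 7°C/km): ΔT = -7 × 1.4 = -9.8°C → T = 8.87°C
Environment:
  300 → 2600 m (environment, 10.7°C/km): ΔT = -10.7 × 2.3 = -24.61°C → T = 2.79°C
T_parcel − T_env = 8.87 − 2.79 = +6.08°C

+6.08°C (parcel warmer than environment)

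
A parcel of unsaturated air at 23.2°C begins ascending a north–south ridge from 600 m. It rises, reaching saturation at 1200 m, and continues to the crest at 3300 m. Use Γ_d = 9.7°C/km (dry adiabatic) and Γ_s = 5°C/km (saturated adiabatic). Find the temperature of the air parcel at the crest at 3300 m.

600–1200 m, dry: Δz = 0.6 km ⇒ ΔT = -5.82°C; T = 17.38°C
1200–3300 m, saturated: Δz = 2.1 km ⇒ ΔT = -10.5°C; T = 6.88°C

6.88°C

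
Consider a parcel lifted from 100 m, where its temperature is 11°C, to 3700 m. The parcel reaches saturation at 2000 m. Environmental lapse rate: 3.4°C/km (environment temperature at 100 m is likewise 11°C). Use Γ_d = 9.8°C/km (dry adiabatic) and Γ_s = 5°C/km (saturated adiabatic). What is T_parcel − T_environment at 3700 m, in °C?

Parcel:
  Dry to 2000 m: -9.8 × 1.9 km = -18.62°C, so T = -7.62°C.
  Saturated to 3700 m: -5 × 1.7 km = -8.5°C, so T = -16.12°C.
Environment:
  Environment to 3700 m: -3.4 × 3.6 km = -12.24°C, so T = -1.24°C.
T_parcel − T_env = -16.12 − (-1.24) = -14.88°C

-14.88°C (parcel cooler than environment)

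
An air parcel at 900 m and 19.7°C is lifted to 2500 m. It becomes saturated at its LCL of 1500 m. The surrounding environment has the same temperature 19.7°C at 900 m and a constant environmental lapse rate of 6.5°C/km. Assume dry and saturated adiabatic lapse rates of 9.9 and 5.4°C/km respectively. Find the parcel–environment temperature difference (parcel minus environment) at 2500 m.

Parcel:
  900–1500 m, dry: Δz = 0.6 km ⇒ ΔT = -5.94°C; T = 13.76°C
  1500–2500 m, saturated: Δz = 1 km ⇒ ΔT = -5.4°C; T = 8.36°C
Environment:
  900–2500 m, environment: Δz = 1.6 km ⇒ ΔT = -10.4°C; T = 9.3°C
T_parcel − T_env = 8.36 − 9.3 = -0.94°C

-0.94°C (parcel cooler than environment)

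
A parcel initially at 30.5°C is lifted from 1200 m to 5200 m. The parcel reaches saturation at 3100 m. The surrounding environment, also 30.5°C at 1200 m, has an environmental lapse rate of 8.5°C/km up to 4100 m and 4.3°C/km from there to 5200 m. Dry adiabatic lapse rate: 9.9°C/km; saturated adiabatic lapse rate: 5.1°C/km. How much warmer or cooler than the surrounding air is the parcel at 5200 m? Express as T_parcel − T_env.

Parcel:
  1200 → 3100 m (dry, 9.9°C/km): ΔT = -9.9 × 1.9 = -18.81°C → T = 11.69°C
  3100 → 5200 m (saturated, 5.1°C/km): ΔT = -5.1 × 2.1 = -10.71°C → T = 0.98°C
Environment:
  1200 → 4100 m (environment, lower layer, 8.5°C/km): ΔT = -8.5 × 2.9 = -24.65°C → T = 5.85°C
  4100 → 5200 m (environment, upper layer, 4.3°C/km): ΔT = -4.3 × 1.1 = -4.73°C → T = 1.12°C
T_parcel − T_env = 0.98 − 1.12 = -0.14°C

-0.14°C (parcel cooler than environment)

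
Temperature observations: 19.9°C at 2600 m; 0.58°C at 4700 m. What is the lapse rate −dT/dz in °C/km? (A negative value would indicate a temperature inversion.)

Γ = −ΔT/Δz = (19.9 − 0.58) / (4700 − 2600) m
  = 19.32°C / 2.1 km = 9.2°C/km

9.2°C/km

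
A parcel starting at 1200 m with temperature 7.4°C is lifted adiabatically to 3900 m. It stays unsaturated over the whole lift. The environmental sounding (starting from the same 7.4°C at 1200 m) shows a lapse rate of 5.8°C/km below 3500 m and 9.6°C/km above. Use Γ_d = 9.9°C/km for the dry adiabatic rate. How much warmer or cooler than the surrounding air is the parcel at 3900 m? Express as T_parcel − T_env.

Parcel:
  1200–3900 m, dry: Δz = 2.7 km ⇒ ΔT = -26.73°C; T = -19.33°C
Environment:
  1200–3500 m, environment, lower layer: Δz = 2.3 km ⇒ ΔT = -13.34°C; T = -5.94°C
  3500–3900 m, environment, upper layer: Δz = 0.4 km ⇒ ΔT = -3.84°C; T = -9.78°C
T_parcel − T_env = -19.33 − (-9.78) = -9.55°C

-9.55°C (parcel cooler than environment)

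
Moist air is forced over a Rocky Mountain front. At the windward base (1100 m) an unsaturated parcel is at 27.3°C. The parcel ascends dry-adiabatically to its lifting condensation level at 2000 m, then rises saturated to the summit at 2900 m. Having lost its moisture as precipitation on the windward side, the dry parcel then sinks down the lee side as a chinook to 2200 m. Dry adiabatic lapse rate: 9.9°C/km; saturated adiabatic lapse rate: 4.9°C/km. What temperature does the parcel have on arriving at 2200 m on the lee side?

Dry to 2000 m: -9.9 × 0.9 km = -8.91°C, so T = 18.39°C.
Saturated to 2900 m: -4.9 × 0.9 km = -4.41°C, so T = 13.98°C.
Dry descent to 2200 m: +9.9 × 0.7 km = +6.93°C, so T = 20.91°C.

20.91°C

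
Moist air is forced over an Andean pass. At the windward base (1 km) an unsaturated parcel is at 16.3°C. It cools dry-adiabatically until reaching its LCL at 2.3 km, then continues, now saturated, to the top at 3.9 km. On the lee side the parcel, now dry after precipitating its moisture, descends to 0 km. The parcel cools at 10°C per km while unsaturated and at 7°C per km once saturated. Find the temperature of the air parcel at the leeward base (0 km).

31.1°C

1000 → 2300 m (dry, 10°C/km): ΔT = -10 × 1.3 = -13°C → T = 3.3°C
2300 → 3900 m (saturated, 7°C/km): ΔT = -7 × 1.6 = -11.2°C → T = -7.9°C
3900 → 0 m (dry descent, 10°C/km): ΔT = +10 × 3.9 = +39°C → T = 31.1°C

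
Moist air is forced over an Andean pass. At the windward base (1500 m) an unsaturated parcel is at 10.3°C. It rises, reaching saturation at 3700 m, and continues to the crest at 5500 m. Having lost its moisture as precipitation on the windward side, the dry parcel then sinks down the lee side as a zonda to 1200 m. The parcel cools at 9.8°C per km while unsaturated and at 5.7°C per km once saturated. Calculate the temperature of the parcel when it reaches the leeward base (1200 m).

Dry to 3700 m: -9.8 × 2.2 km = -21.56°C, so T = -11.26°C.
Saturated to 5500 m: -5.7 × 1.8 km = -10.26°C, so T = -21.52°C.
Dry descent to 1200 m: +9.8 × 4.3 km = +42.14°C, so T = 20.62°C.

20.62°C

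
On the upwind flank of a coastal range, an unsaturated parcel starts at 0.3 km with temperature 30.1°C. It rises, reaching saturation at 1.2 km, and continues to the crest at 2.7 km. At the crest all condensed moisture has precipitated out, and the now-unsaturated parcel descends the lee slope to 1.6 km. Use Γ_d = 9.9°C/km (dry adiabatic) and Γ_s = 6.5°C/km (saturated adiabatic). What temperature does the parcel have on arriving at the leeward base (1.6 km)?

22.33°C

300 → 1200 m (dry, 9.9°C/km): ΔT = -9.9 × 0.9 = -8.91°C → T = 21.19°C
1200 → 2700 m (saturated, 6.5°C/km): ΔT = -6.5 × 1.5 = -9.75°C → T = 11.44°C
2700 → 1600 m (dry descent, 9.9°C/km): ΔT = +9.9 × 1.1 = +10.89°C → T = 22.33°C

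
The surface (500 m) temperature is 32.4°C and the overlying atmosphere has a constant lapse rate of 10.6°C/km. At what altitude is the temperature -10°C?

4500 m

Height above start = (32.4 − (-10)) / 10.6 = 4 km
Altitude = 500 m + 4000 m = 4500 m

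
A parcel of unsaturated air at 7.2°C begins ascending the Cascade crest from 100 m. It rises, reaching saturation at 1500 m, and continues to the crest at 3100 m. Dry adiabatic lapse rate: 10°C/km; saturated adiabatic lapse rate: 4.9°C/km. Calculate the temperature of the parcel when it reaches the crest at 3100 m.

-14.64°C

Dry to 1500 m: -10 × 1.4 km = -14°C, so T = -6.8°C.
Saturated to 3100 m: -4.9 × 1.6 km = -7.84°C, so T = -14.64°C.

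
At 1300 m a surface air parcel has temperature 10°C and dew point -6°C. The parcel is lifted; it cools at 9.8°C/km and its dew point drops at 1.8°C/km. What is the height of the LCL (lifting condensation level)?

T and T_d converge at 9.8 − 1.8 = 8°C per km
Height above start = (10 − (-6)) / 8 = 2 km
LCL altitude = 1300 m + 2000 m = 3300 m

3300 m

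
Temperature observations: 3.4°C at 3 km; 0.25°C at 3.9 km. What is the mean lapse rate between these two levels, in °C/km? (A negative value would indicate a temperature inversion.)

3.5°C/km

Γ = −ΔT/Δz = (3.4 − 0.25) / (3900 − 3000) m
  = 3.15°C / 0.9 km = 3.5°C/km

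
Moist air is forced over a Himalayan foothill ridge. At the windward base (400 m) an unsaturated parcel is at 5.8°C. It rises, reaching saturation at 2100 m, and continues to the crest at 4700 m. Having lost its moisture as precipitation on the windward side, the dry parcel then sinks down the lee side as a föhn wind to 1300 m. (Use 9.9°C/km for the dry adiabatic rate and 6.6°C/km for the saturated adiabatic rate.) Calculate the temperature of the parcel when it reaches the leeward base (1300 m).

Dry to 2100 m: -9.9 × 1.7 km = -16.83°C, so T = -11.03°C.
Saturated to 4700 m: -6.6 × 2.6 km = -17.16°C, so T = -28.19°C.
Dry descent to 1300 m: +9.9 × 3.4 km = +33.66°C, so T = 5.47°C.

5.47°C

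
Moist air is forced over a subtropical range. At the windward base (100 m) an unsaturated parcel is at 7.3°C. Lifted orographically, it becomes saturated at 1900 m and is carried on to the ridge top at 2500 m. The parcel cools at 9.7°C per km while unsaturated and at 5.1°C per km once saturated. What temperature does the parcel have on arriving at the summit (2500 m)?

-13.22°C

From 100 m to 1900 m (dry): cools by 9.7 × 1.8 = 17.46°C, giving -10.16°C.
From 1900 m to 2500 m (saturated): cools by 5.1 × 0.6 = 3.06°C, giving -13.22°C.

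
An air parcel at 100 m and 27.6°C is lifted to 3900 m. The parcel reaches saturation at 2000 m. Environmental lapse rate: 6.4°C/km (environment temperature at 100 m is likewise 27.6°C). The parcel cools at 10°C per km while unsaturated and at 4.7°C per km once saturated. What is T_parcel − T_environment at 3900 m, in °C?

-3.61°C (parcel cooler than environment)

Parcel:
  From 100 m to 2000 m (dry): cools by 10 × 1.9 = 19°C, giving 8.6°C.
  From 2000 m to 3900 m (saturated): cools by 4.7 × 1.9 = 8.93°C, giving -0.33°C.
Environment:
  From 100 m to 3900 m (environment): cools by 6.4 × 3.8 = 24.32°C, giving 3.28°C.
T_parcel − T_env = -0.33 − 3.28 = -3.61°C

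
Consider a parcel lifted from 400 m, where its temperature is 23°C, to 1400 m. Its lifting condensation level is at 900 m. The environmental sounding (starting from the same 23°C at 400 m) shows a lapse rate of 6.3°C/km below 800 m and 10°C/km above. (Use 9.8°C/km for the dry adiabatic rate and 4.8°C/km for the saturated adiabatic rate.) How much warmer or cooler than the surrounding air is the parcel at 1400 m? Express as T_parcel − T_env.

+1.22°C (parcel warmer than environment)

Parcel:
  400 → 900 m (dry, 9.8°C/km): ΔT = -9.8 × 0.5 = -4.9°C → T = 18.1°C
  900 → 1400 m (saturated, 4.8°C/km): ΔT = -4.8 × 0.5 = -2.4°C → T = 15.7°C
Environment:
  400 → 800 m (environment, lower layer, 6.3°C/km): ΔT = -6.3 × 0.4 = -2.52°C → T = 20.48°C
  800 → 1400 m (environment, upper layer, 10°C/km): ΔT = -10 × 0.6 = -6°C → T = 14.48°C
T_parcel − T_env = 15.7 − 14.48 = +1.22°C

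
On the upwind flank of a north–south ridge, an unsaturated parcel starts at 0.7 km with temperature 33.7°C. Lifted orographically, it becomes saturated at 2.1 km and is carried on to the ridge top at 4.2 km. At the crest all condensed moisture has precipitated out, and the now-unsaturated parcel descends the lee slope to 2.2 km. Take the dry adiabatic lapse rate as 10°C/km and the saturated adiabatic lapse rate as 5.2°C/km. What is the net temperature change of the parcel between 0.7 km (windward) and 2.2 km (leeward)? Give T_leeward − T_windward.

-4.92°C

700–2100 m, dry: Δz = 1.4 km ⇒ ΔT = -14°C; T = 19.7°C
2100–4200 m, saturated: Δz = 2.1 km ⇒ ΔT = -10.92°C; T = 8.78°C
4200–2200 m, dry descent: Δz = 2 km ⇒ ΔT = +20°C; T = 28.78°C
Net change vs windward start: 28.78 − 33.7 = -4.92°C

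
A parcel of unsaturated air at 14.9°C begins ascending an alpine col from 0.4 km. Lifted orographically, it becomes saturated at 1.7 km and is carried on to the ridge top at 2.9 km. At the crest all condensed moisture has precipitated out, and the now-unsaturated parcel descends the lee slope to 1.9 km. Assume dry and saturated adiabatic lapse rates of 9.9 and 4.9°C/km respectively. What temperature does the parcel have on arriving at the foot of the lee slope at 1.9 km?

6.05°C

From 400 m to 1700 m (dry): cools by 9.9 × 1.3 = 12.87°C, giving 2.03°C.
From 1700 m to 2900 m (saturated): cools by 4.9 × 1.2 = 5.88°C, giving -3.85°C.
From 2900 m to 1900 m (dry descent): warms by 9.9 × 1 = 9.9°C, giving 6.05°C.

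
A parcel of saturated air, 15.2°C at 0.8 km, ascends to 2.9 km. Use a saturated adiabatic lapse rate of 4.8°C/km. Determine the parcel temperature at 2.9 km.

5.12°C

800–2900 m, saturated adiabatic: Δz = 2.1 km ⇒ ΔT = -10.08°C; T = 5.12°C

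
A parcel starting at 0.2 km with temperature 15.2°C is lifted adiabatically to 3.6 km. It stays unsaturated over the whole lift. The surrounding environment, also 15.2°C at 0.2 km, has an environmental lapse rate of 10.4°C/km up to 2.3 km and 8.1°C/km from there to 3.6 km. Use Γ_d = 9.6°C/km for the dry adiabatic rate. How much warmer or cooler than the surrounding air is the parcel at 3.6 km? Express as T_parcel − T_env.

Parcel:
  From 200 m to 3600 m (dry): cools by 9.6 × 3.4 = 32.64°C, giving -17.44°C.
Environment:
  From 200 m to 2300 m (environment, lower layer): cools by 10.4 × 2.1 = 21.84°C, giving -6.64°C.
  From 2300 m to 3600 m (environment, upper layer): cools by 8.1 × 1.3 = 10.53°C, giving -17.17°C.
T_parcel − T_env = -17.44 − (-17.17) = -0.27°C

-0.27°C (parcel cooler than environment)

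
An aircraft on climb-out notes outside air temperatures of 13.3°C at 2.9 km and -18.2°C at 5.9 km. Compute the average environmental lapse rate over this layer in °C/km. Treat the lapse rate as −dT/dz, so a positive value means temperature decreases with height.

10.5°C/km

Γ = −ΔT/Δz = (13.3 − (-18.2)) / (5900 − 2900) m
  = 31.5°C / 3 km = 10.5°C/km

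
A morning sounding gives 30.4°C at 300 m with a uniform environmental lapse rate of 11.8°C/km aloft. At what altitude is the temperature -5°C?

Height above start = (30.4 − (-5)) / 11.8 = 3 km
Altitude = 300 m + 3000 m = 3300 m

3300 m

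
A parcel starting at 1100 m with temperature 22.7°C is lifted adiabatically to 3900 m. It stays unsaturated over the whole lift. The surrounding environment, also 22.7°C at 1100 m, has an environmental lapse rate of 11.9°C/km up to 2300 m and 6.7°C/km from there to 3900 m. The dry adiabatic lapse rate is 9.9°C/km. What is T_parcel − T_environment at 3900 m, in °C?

Parcel:
  1100 → 3900 m (dry, 9.9°C/km): ΔT = -9.9 × 2.8 = -27.72°C → T = -5.02°C
Environment:
  1100 → 2300 m (environment, lower layer, 11.9°C/km): ΔT = -11.9 × 1.2 = -14.28°C → T = 8.42°C
  2300 → 3900 m (environment, upper layer, 6.7°C/km): ΔT = -6.7 × 1.6 = -10.72°C → T = -2.3°C
T_parcel − T_env = -5.02 − (-2.3) = -2.72°C

-2.72°C (parcel cooler than environment)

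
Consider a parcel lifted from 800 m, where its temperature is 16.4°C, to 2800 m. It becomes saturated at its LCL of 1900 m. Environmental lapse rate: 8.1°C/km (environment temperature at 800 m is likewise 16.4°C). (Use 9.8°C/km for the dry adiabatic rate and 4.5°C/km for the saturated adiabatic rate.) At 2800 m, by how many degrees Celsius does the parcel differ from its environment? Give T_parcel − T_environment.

+1.37°C (parcel warmer than environment)

Parcel:
  800 → 1900 m (dry, 9.8°C/km): ΔT = -9.8 × 1.1 = -10.78°C → T = 5.62°C
  1900 → 2800 m (saturated, 4.5°C/km): ΔT = -4.5 × 0.9 = -4.05°C → T = 1.57°C
Environment:
  800 → 2800 m (environment, 8.1°C/km): ΔT = -8.1 × 2 = -16.2°C → T = 0.2°C
T_parcel − T_env = 1.57 − 0.2 = +1.37°C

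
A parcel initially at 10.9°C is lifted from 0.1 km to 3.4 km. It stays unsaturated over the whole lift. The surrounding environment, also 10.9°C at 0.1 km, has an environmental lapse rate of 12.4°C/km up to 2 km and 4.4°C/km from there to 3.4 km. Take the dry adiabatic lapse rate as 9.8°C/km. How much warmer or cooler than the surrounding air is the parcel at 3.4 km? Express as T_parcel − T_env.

Parcel:
  Dry to 3400 m: -9.8 × 3.3 km = -32.34°C, so T = -21.44°C.
Environment:
  Environment, lower layer to 2000 m: -12.4 × 1.9 km = -23.56°C, so T = -12.66°C.
  Environment, upper layer to 3400 m: -4.4 × 1.4 km = -6.16°C, so T = -18.82°C.
T_parcel − T_env = -21.44 − (-18.82) = -2.62°C

-2.62°C (parcel cooler than environment)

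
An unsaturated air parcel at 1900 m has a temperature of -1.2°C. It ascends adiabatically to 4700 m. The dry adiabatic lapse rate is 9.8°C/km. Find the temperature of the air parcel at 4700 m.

-28.64°C

1900–4700 m, dry adiabatic: Δz = 2.8 km ⇒ ΔT = -27.44°C; T = -28.64°C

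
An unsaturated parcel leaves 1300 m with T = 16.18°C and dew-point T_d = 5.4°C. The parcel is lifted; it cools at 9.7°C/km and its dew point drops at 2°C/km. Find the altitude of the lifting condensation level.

T and T_d converge at 9.7 − 2 = 7.7°C per km
Height above start = (16.18 − 5.4) / 7.7 = 1.4 km
LCL altitude = 1300 m + 1400 m = 2700 m

2700 m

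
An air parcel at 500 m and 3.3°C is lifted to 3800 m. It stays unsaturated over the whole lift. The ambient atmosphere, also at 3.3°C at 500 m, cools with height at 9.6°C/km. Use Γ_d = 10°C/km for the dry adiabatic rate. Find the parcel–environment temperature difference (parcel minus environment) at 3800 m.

-1.32°C (parcel cooler than environment)

Parcel:
  500–3800 m, dry: Δz = 3.3 km ⇒ ΔT = -33°C; T = -29.7°C
Environment:
  500–3800 m, environment: Δz = 3.3 km ⇒ ΔT = -31.68°C; T = -28.38°C
T_parcel − T_env = -29.7 − (-28.38) = -1.32°C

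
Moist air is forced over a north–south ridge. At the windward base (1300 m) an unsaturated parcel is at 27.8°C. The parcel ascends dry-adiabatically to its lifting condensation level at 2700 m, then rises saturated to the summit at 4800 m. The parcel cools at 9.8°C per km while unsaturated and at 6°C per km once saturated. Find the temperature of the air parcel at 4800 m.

1300 → 2700 m (dry, 9.8°C/km): ΔT = -9.8 × 1.4 = -13.72°C → T = 14.08°C
2700 → 4800 m (saturated, 6°C/km): ΔT = -6 × 2.1 = -12.6°C → T = 1.48°C

1.48°C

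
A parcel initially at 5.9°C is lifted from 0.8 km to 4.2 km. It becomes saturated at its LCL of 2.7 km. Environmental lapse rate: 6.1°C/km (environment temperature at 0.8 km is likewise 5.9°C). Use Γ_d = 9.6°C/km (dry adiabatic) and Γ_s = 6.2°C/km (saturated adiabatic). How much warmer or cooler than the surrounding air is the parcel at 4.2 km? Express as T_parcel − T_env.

Parcel:
  800–2700 m, dry: Δz = 1.9 km ⇒ ΔT = -18.24°C; T = -12.34°C
  2700–4200 m, saturated: Δz = 1.5 km ⇒ ΔT = -9.3°C; T = -21.64°C
Environment:
  800–4200 m, environment: Δz = 3.4 km ⇒ ΔT = -20.74°C; T = -14.84°C
T_parcel − T_env = -21.64 − (-14.84) = -6.8°C

-6.8°C (parcel cooler than environment)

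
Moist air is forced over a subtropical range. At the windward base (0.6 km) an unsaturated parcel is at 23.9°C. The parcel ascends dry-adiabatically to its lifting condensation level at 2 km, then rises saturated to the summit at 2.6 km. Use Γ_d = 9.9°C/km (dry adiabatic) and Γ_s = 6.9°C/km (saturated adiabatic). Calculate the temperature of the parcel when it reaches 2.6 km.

5.9°C

600 → 2000 m (dry, 9.9°C/km): ΔT = -9.9 × 1.4 = -13.86°C → T = 10.04°C
2000 → 2600 m (saturated, 6.9°C/km): ΔT = -6.9 × 0.6 = -4.14°C → T = 5.9°C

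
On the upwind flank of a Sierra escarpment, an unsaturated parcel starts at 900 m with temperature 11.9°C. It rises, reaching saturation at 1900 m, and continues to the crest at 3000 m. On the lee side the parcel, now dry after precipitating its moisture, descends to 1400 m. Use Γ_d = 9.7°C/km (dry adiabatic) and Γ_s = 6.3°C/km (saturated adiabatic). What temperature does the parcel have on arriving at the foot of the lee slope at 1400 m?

10.79°C

900–1900 m, dry: Δz = 1 km ⇒ ΔT = -9.7°C; T = 2.2°C
1900–3000 m, saturated: Δz = 1.1 km ⇒ ΔT = -6.93°C; T = -4.73°C
3000–1400 m, dry descent: Δz = 1.6 km ⇒ ΔT = +15.52°C; T = 10.79°C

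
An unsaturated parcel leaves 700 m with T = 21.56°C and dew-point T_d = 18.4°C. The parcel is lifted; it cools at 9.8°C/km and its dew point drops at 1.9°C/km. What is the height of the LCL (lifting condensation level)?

1100 m

T and T_d converge at 9.8 − 1.9 = 7.9°C per km
Height above start = (21.56 − 18.4) / 7.9 = 0.4 km
LCL altitude = 700 m + 400 m = 1100 m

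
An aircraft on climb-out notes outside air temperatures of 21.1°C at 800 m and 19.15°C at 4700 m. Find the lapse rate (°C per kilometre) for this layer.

Γ = −ΔT/Δz = (21.1 − 19.15) / (4700 − 800) m
  = 1.95°C / 3.9 km = 0.5°C/km

0.5°C/km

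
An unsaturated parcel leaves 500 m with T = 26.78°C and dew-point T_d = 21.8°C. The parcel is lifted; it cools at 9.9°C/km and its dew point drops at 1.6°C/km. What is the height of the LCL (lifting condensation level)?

T and T_d converge at 9.9 − 1.6 = 8.3°C per km
Height above start = (26.78 − 21.8) / 8.3 = 0.6 km
LCL altitude = 500 m + 600 m = 1100 m

1100 m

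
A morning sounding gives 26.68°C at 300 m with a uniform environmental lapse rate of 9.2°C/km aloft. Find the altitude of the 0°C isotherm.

Height above start = (26.68 − 0) / 9.2 = 2.9 km
Altitude = 300 m + 2900 m = 3200 m

3200 m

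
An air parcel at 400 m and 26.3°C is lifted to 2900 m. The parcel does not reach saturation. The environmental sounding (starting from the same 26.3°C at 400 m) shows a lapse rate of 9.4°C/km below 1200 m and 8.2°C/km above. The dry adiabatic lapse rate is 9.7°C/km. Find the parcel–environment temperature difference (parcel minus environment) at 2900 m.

Parcel:
  From 400 m to 2900 m (dry): cools by 9.7 × 2.5 = 24.25°C, giving 2.05°C.
Environment:
  From 400 m to 1200 m (environment, lower layer): cools by 9.4 × 0.8 = 7.52°C, giving 18.78°C.
  From 1200 m to 2900 m (environment, upper layer): cools by 8.2 × 1.7 = 13.94°C, giving 4.84°C.
T_parcel − T_env = 2.05 − 4.84 = -2.79°C

-2.79°C (parcel cooler than environment)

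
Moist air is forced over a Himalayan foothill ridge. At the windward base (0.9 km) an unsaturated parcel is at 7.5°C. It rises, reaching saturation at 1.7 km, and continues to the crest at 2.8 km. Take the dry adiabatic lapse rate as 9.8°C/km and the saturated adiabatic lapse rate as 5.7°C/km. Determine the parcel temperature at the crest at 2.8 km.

-6.61°C

900–1700 m, dry: Δz = 0.8 km ⇒ ΔT = -7.84°C; T = -0.34°C
1700–2800 m, saturated: Δz = 1.1 km ⇒ ΔT = -6.27°C; T = -6.61°C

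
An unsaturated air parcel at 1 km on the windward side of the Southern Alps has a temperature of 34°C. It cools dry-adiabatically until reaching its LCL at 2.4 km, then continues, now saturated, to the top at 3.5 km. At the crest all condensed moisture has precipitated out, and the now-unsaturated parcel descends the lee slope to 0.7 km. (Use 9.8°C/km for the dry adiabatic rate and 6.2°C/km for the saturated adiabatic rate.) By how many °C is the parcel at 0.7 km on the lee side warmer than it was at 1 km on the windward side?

+6.9°C

Dry to 2400 m: -9.8 × 1.4 km = -13.72°C, so T = 20.28°C.
Saturated to 3500 m: -6.2 × 1.1 km = -6.82°C, so T = 13.46°C.
Dry descent to 700 m: +9.8 × 2.8 km = +27.44°C, so T = 40.9°C.
Net change vs windward start: 40.9 − 34 = +6.9°C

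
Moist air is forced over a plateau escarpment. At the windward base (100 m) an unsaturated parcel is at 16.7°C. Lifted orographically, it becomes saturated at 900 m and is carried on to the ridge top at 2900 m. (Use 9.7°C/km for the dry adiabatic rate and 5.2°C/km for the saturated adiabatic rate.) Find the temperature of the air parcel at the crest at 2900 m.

100 → 900 m (dry, 9.7°C/km): ΔT = -9.7 × 0.8 = -7.76°C → T = 8.94°C
900 → 2900 m (saturated, 5.2°C/km): ΔT = -5.2 × 2 = -10.4°C → T = -1.46°C

-1.46°C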